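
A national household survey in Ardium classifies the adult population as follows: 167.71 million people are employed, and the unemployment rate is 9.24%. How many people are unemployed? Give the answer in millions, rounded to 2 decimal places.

Let U be the number unemployed. The labor force is E + U, and U/(E+U) = 0.0924.
So U = 0.0924 × 167.71 / (1 − 0.0924) = 15.4964 / 0.9076 ≈ 17.07 million.

About 17.07 million are unemployed.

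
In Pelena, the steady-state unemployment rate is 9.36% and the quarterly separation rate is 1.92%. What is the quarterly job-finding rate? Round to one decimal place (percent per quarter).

Job-finding rate ≈ 18.6% per quarter.

From u* = s/(s+f): f = s·(1−u)/u.
f = 1.92 × (1 − 0.0936) / 0.0936 = 1.7403 / 0.0936 ≈ 18.6% per quarter.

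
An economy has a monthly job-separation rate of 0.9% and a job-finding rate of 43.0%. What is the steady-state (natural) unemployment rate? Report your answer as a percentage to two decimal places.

Steady-state unemployment rate ≈ 2.05%.

At steady state the flows balance: s·E = f·U, so U/(E+U) = s/(s+f).
u* = 0.9 / (0.9 + 43.0) = 0.9 / 43.90 = 2.05%.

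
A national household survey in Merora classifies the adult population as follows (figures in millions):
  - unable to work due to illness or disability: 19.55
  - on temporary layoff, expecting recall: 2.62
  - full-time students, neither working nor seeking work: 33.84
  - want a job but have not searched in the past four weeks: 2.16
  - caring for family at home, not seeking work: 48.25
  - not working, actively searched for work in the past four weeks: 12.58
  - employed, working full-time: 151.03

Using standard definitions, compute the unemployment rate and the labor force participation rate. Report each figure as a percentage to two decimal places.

Unemployment rate ≈ 9.14%; labor force participation rate ≈ 61.56%.

Employed = 151.03 million.
Unemployed = 2.62 + 12.58 = 15.20 million (jobless and actively searching, or on temporary layoff).
Labor force = 151.03 + 15.20 = 166.23 million.
Not in labor force = 19.55 + 33.84 + 2.16 + 48.25 = 103.80 million (those not working and not actively searching are outside the labor force — including those who want a job but have given up searching).
Civilian working-age population = 166.23 + 103.80 = 270.03 million.
Unemployment rate = 15.20 / 166.23 = 9.14%.
Labor force participation rate = 166.23 / 270.03 = 61.56%.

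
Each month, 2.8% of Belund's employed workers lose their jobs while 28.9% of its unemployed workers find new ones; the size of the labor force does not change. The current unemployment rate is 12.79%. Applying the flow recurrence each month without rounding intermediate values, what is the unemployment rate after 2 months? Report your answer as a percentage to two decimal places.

Unemployment rate after two months ≈ 10.68%.

With a fixed labor force, u_{t+1} = u_t + s·(1−u_t) − f·u_t = u_t·(1−s−f) + s.
Here 1−s−f = 0.683 and s = 0.028.
u_1 = 0.127900 × 0.683 + 0.028 = 0.115356.
u_2 = 0.115356 × 0.683 + 0.028 = 0.106788.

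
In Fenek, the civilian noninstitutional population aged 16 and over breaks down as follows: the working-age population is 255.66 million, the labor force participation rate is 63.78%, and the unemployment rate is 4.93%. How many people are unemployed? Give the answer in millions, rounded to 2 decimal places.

About 8.04 million are unemployed.

Labor force = 0.6378 × 255.66 = 163.06 million.
Unemployed = 0.0493 × 163.06 ≈ 8.04 million.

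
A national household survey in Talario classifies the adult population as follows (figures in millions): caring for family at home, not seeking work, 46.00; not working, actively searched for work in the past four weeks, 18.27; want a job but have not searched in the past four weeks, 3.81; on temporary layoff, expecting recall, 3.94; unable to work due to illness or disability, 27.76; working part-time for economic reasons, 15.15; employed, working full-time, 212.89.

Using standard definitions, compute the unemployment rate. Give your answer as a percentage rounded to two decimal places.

Unemployment rate ≈ 8.88%.

Employed = 15.15 + 212.89 = 228.04 million (anyone who worked, including part-time for economic reasons, counts as employed).
Unemployed = 18.27 + 3.94 = 22.21 million (jobless and actively searching, or on temporary layoff).
Labor force = 228.04 + 22.21 = 250.25 million.
Unemployment rate = 22.21 / 250.25 = 8.88%.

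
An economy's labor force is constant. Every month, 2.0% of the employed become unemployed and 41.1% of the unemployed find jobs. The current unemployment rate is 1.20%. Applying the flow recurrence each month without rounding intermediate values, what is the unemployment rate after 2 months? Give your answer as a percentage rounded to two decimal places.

Unemployment rate after two months ≈ 3.53%.

With a fixed labor force, u_{t+1} = u_t + s·(1−u_t) − f·u_t = u_t·(1−s−f) + s.
Here 1−s−f = 0.569 and s = 0.020.
u_1 = 0.012000 × 0.569 + 0.020 = 0.026828.
u_2 = 0.026828 × 0.569 + 0.020 = 0.035265.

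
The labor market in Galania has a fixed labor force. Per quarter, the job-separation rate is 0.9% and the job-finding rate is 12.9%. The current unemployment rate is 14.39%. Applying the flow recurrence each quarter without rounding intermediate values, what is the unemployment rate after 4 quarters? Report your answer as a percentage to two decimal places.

Unemployment rate after four quarters ≈ 10.87%.

With a fixed labor force, u_{t+1} = u_t + s·(1−u_t) − f·u_t = u_t·(1−s−f) + s.
Here 1−s−f = 0.862 and s = 0.009.
u_1 = 0.143900 × 0.862 + 0.009 = 0.133042.
u_2 = 0.133042 × 0.862 + 0.009 = 0.123682.
u_3 = 0.123682 × 0.862 + 0.009 = 0.115614.
u_4 = 0.115614 × 0.862 + 0.009 = 0.108659.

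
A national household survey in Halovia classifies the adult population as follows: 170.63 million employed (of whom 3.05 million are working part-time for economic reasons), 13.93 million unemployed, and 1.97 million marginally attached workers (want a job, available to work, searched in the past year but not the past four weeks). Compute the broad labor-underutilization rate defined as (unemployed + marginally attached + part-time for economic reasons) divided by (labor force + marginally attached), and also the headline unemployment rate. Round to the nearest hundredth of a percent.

Labor force = 170.63 + 13.93 = 184.56 million.
Numerator = 13.93 + 1.97 + 3.05 = 18.95 million.
Denominator = 184.56 + 1.97 = 186.53 million.
Broad rate = 18.95 / 186.53 = 10.16%.
Headline unemployment rate = 13.93 / 184.56 = 7.55%.

Broad underutilization rate ≈ 10.16%; headline unemployment rate ≈ 7.55%.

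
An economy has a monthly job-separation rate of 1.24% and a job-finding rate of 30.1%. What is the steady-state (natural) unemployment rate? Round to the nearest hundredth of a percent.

Steady-state unemployment rate ≈ 3.96%.

At steady state the flows balance: s·E = f·U, so U/(E+U) = s/(s+f).
u* = 1.24 / (1.24 + 30.1) = 1.24 / 31.34 = 3.96%.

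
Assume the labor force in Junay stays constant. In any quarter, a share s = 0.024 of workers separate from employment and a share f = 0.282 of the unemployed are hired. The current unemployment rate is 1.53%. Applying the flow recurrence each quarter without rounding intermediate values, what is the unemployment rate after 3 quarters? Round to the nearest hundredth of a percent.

With a fixed labor force, u_{t+1} = u_t + s·(1−u_t) − f·u_t = u_t·(1−s−f) + s.
Here 1−s−f = 0.694 and s = 0.024.
u_1 = 0.015300 × 0.694 + 0.024 = 0.034618.
u_2 = 0.034618 × 0.694 + 0.024 = 0.048025.
u_3 = 0.048025 × 0.694 + 0.024 = 0.057329.

Unemployment rate after three quarters ≈ 5.73%.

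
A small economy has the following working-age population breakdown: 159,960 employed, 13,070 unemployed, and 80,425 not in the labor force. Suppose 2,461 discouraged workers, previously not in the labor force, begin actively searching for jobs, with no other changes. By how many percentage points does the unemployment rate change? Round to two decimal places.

The unemployment rate changes by +1.30 percentage points.

Initially, labor force = 159,960 + 13,070 = 173,030, so u = 13,070/173,030 = 7.55%.
After the change, unemployed and labor force both rise by 2,461 → E = 159,960, U = 15,531, labor force = 175,491.
New unemployment rate = 15,531 / 175,491 = 8.85%.
Change = 8.85% − 7.55% = +1.30 percentage points.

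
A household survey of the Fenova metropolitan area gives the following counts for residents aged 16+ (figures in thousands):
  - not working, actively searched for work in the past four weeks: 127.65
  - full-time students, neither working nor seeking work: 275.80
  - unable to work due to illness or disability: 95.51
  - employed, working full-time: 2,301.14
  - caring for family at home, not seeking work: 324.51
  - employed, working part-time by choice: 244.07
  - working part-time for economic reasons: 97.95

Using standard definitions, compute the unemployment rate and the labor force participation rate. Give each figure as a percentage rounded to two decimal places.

Unemployment rate ≈ 4.61%; labor force participation rate ≈ 79.93%.

Employed = 2,301.14 + 244.07 + 97.95 = 2,643.16 thousand (anyone who worked, including part-time for economic reasons, counts as employed).
Unemployed = 127.65 thousand.
Labor force = 2,643.16 + 127.65 = 2,770.81 thousand.
Not in labor force = 275.80 + 95.51 + 324.51 = 695.82 thousand (those not working and not actively searching are outside the labor force).
Civilian working-age population = 2,770.81 + 695.82 = 3,466.63 thousand.
Unemployment rate = 127.65 / 2,770.81 = 4.61%.
Labor force participation rate = 2,770.81 / 3,466.63 = 79.93%.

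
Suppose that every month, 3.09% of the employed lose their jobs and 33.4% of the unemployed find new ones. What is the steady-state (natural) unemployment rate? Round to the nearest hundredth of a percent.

At steady state the flows balance: s·E = f·U, so U/(E+U) = s/(s+f).
u* = 3.09 / (3.09 + 33.4) = 3.09 / 36.49 = 8.47%.

Steady-state unemployment rate ≈ 8.47%.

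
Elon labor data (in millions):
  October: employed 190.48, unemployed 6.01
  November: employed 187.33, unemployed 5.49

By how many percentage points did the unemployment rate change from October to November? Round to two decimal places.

October: labor force = 190.48 + 6.01 = 196.49; u = 6.01/196.49 = 3.06%.
November: labor force = 187.33 + 5.49 = 192.82; u = 5.49/192.82 = 2.85%.
Change = 2.85% − 3.06% = −0.21 pp.

The unemployment rate changed by −0.21 percentage points.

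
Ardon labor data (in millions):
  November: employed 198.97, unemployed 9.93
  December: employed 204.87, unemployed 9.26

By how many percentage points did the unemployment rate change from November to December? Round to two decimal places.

November: labor force = 198.97 + 9.93 = 208.90; u = 9.93/208.90 = 4.75%.
December: labor force = 204.87 + 9.26 = 214.13; u = 9.26/214.13 = 4.32%.
Change = 4.32% − 4.75% = −0.43 pp.

The unemployment rate changed by −0.43 percentage points.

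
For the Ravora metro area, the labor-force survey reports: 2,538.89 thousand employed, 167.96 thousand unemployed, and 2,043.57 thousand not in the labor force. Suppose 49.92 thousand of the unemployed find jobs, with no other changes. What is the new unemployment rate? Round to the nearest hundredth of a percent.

Initially, labor force = 2,538.89 + 167.96 = 2,706.85 thousand, so u = 167.96/2,706.85 = 6.20%.
After the change, unemployed falls and employed rises by 49.92; labor force unchanged → E = 2,588.81, U = 118.04, labor force = 2,706.85 thousand.
New unemployment rate = 118.04 / 2,706.85 = 4.36%.

New unemployment rate ≈ 4.36%.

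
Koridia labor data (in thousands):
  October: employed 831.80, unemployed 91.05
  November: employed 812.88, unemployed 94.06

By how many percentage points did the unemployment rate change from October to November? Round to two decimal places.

October: labor force = 831.80 + 91.05 = 922.85; u = 91.05/922.85 = 9.87%.
November: labor force = 812.88 + 94.06 = 906.94; u = 94.06/906.94 = 10.37%.
Change = 10.37% − 9.87% = +0.50 pp.

The unemployment rate changed by +0.50 percentage points.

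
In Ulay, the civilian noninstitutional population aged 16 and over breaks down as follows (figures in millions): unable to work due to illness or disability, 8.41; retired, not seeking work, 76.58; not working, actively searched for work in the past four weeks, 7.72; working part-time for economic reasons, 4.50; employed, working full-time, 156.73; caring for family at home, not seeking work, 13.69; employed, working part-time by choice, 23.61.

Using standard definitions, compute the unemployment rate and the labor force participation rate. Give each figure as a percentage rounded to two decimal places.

Employed = 4.50 + 156.73 + 23.61 = 184.84 million (anyone who worked, including part-time for economic reasons, counts as employed).
Unemployed = 7.72 million.
Labor force = 184.84 + 7.72 = 192.56 million.
Not in labor force = 8.41 + 76.58 + 13.69 = 98.68 million (those not working and not actively searching are outside the labor force).
Civilian working-age population = 192.56 + 98.68 = 291.24 million.
Unemployment rate = 7.72 / 192.56 = 4.01%.
Labor force participation rate = 192.56 / 291.24 = 66.12%.

Unemployment rate ≈ 4.01%; labor force participation rate ≈ 66.12%.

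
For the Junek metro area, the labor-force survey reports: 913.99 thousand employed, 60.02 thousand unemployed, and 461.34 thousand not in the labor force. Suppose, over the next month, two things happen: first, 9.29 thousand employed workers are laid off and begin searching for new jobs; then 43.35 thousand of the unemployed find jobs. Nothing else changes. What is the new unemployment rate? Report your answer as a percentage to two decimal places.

New unemployment rate ≈ 2.67%.

Initially, labor force = 913.99 + 60.02 = 974.01 thousand, so u = 60.02/974.01 = 6.16%.
After the first change, employed falls and unemployed rises by 9.29; labor force unchanged → E = 904.70, U = 69.31, labor force = 974.01 thousand.
After the second change, unemployed falls and employed rises by 43.35; labor force unchanged → E = 948.05, U = 25.96, labor force = 974.01 thousand.
New unemployment rate = 25.96 / 974.01 = 2.67%.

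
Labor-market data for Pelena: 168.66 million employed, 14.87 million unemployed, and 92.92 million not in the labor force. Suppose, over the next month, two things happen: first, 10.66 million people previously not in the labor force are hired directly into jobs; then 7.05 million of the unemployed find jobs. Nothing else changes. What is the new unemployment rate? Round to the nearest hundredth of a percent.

New unemployment rate ≈ 4.03%.

Initially, labor force = 168.66 + 14.87 = 183.53 million, so u = 14.87/183.53 = 8.10%.
After the first change, employed and labor force both rise by 10.66; unemployed unchanged → E = 179.32, U = 14.87, labor force = 194.19 million.
After the second change, unemployed falls and employed rises by 7.05; labor force unchanged → E = 186.37, U = 7.82, labor force = 194.19 million.
New unemployment rate = 7.82 / 194.19 = 4.03%.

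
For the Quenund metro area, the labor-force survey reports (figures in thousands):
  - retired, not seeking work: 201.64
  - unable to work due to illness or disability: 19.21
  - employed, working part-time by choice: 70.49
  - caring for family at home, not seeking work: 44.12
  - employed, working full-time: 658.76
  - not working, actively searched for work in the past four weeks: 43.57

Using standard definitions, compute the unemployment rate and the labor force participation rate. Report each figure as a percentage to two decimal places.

Unemployment rate ≈ 5.64%; labor force participation rate ≈ 74.47%.

Employed = 70.49 + 658.76 = 729.25 thousand.
Unemployed = 43.57 thousand.
Labor force = 729.25 + 43.57 = 772.82 thousand.
Not in labor force = 201.64 + 19.21 + 44.12 = 264.97 thousand (those not working and not actively searching are outside the labor force).
Civilian working-age population = 772.82 + 264.97 = 1,037.79 thousand.
Unemployment rate = 43.57 / 772.82 = 5.64%.
Labor force participation rate = 772.82 / 1,037.79 = 74.47%.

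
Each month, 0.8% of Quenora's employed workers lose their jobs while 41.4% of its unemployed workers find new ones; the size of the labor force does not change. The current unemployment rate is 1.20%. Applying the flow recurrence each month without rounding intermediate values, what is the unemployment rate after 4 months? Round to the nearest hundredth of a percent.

With a fixed labor force, u_{t+1} = u_t + s·(1−u_t) − f·u_t = u_t·(1−s−f) + s.
Here 1−s−f = 0.578 and s = 0.008.
u_1 = 0.012000 × 0.578 + 0.008 = 0.014936.
u_2 = 0.014936 × 0.578 + 0.008 = 0.016633.
u_3 = 0.016633 × 0.578 + 0.008 = 0.017614.
u_4 = 0.017614 × 0.578 + 0.008 = 0.018181.

Unemployment rate after four months ≈ 1.82%.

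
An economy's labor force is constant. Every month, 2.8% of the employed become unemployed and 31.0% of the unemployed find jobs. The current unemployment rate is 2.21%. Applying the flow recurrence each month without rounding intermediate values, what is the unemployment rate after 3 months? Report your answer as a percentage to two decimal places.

With a fixed labor force, u_{t+1} = u_t + s·(1−u_t) − f·u_t = u_t·(1−s−f) + s.
Here 1−s−f = 0.662 and s = 0.028.
u_1 = 0.022100 × 0.662 + 0.028 = 0.042630.
u_2 = 0.042630 × 0.662 + 0.028 = 0.056221.
u_3 = 0.056221 × 0.662 + 0.028 = 0.065218.

Unemployment rate after three months ≈ 6.52%.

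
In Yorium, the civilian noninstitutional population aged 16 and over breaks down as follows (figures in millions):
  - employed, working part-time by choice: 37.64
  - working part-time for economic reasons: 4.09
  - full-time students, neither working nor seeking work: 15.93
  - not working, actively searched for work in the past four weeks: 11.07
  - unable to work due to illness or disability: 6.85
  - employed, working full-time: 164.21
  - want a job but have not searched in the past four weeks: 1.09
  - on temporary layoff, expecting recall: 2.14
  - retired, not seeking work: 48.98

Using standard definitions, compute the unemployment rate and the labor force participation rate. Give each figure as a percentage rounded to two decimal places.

Unemployment rate ≈ 6.03%; labor force participation rate ≈ 75.05%.

Employed = 37.64 + 4.09 + 164.21 = 205.94 million (anyone who worked, including part-time for economic reasons, counts as employed).
Unemployed = 11.07 + 2.14 = 13.21 million (jobless and actively searching, or on temporary layoff).
Labor force = 205.94 + 13.21 = 219.15 million.
Not in labor force = 15.93 + 6.85 + 1.09 + 48.98 = 72.85 million (those not working and not actively searching are outside the labor force — including those who want a job but have given up searching).
Civilian working-age population = 219.15 + 72.85 = 292.00 million.
Unemployment rate = 13.21 / 219.15 = 6.03%.
Labor force participation rate = 219.15 / 292.00 = 75.05%.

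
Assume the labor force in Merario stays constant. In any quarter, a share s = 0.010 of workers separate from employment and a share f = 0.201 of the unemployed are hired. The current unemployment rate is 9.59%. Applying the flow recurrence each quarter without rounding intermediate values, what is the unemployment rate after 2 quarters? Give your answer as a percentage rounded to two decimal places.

Unemployment rate after two quarters ≈ 7.76%.

With a fixed labor force, u_{t+1} = u_t + s·(1−u_t) − f·u_t = u_t·(1−s−f) + s.
Here 1−s−f = 0.789 and s = 0.010.
u_1 = 0.095900 × 0.789 + 0.010 = 0.085665.
u_2 = 0.085665 × 0.789 + 0.010 = 0.077590.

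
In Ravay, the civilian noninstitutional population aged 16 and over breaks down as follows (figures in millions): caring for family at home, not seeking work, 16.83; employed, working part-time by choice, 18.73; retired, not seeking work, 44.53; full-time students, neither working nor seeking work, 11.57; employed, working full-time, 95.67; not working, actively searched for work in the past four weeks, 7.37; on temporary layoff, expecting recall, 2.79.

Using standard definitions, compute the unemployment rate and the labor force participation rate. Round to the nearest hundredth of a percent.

Unemployment rate ≈ 8.16%; labor force participation rate ≈ 63.07%.

Employed = 18.73 + 95.67 = 114.40 million.
Unemployed = 7.37 + 2.79 = 10.16 million (jobless and actively searching, or on temporary layoff).
Labor force = 114.40 + 10.16 = 124.56 million.
Not in labor force = 16.83 + 44.53 + 11.57 = 72.93 million (those not working and not actively searching are outside the labor force).
Civilian working-age population = 124.56 + 72.93 = 197.49 million.
Unemployment rate = 10.16 / 124.56 = 8.16%.
Labor force participation rate = 124.56 / 197.49 = 63.07%.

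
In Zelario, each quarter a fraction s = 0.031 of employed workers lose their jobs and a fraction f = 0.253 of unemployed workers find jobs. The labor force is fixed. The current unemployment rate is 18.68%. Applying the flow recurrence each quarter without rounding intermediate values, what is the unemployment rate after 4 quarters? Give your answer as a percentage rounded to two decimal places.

With a fixed labor force, u_{t+1} = u_t + s·(1−u_t) − f·u_t = u_t·(1−s−f) + s.
Here 1−s−f = 0.716 and s = 0.031.
u_1 = 0.186800 × 0.716 + 0.031 = 0.164749.
u_2 = 0.164749 × 0.716 + 0.031 = 0.148960.
u_3 = 0.148960 × 0.716 + 0.031 = 0.137655.
u_4 = 0.137655 × 0.716 + 0.031 = 0.129561.

Unemployment rate after four quarters ≈ 12.96%.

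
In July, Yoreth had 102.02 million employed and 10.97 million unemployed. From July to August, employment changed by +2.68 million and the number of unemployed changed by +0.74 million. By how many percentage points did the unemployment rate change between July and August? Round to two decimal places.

The unemployment rate changed by +0.35 percentage points.

July: labor force = 102.02 + 10.97 = 112.99; u = 10.97/112.99 = 9.71%.
August: labor force = 104.70 + 11.71 = 116.41; u = 11.71/116.41 = 10.06%.
Change = 10.06% − 9.71% = +0.35 pp.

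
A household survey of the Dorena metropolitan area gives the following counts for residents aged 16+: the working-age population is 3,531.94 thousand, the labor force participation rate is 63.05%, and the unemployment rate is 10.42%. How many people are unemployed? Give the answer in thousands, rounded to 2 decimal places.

About 232.04 thousand are unemployed.

Labor force = 0.6305 × 3,531.94 = 2,226.89 thousand.
Unemployed = 0.1042 × 2,226.89 ≈ 232.04 thousand.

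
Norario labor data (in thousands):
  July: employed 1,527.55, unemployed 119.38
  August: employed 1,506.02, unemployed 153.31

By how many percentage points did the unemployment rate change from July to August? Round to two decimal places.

The unemployment rate changed by +1.99 percentage points.

July: labor force = 1,527.55 + 119.38 = 1,646.93; u = 119.38/1,646.93 = 7.25%.
August: labor force = 1,506.02 + 153.31 = 1,659.33; u = 153.31/1,659.33 = 9.24%.
Change = 9.24% − 7.25% = +1.99 pp.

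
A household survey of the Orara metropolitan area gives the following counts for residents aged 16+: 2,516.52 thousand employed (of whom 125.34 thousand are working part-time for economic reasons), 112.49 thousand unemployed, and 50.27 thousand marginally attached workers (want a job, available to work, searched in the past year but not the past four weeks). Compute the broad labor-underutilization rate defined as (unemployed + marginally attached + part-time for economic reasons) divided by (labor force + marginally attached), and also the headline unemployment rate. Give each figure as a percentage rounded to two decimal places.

Broad underutilization rate ≈ 10.75%; headline unemployment rate ≈ 4.28%.

Labor force = 2,516.52 + 112.49 = 2,629.01 thousand.
Numerator = 112.49 + 50.27 + 125.34 = 288.10 thousand.
Denominator = 2,629.01 + 50.27 = 2,679.28 thousand.
Broad rate = 288.10 / 2,679.28 = 10.75%.
Headline unemployment rate = 112.49 / 2,629.01 = 4.28%.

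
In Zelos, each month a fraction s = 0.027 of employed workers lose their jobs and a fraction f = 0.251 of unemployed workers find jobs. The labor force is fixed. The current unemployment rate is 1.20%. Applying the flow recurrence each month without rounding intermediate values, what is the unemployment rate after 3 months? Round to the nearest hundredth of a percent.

Unemployment rate after three months ≈ 6.51%.

With a fixed labor force, u_{t+1} = u_t + s·(1−u_t) − f·u_t = u_t·(1−s−f) + s.
Here 1−s−f = 0.722 and s = 0.027.
u_1 = 0.012000 × 0.722 + 0.027 = 0.035664.
u_2 = 0.035664 × 0.722 + 0.027 = 0.052749.
u_3 = 0.052749 × 0.722 + 0.027 = 0.065085.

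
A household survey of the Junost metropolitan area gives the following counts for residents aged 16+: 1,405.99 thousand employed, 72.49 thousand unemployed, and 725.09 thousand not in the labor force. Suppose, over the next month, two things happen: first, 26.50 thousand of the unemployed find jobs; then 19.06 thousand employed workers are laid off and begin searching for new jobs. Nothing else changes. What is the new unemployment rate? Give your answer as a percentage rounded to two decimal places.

New unemployment rate ≈ 4.40%.

Initially, labor force = 1,405.99 + 72.49 = 1,478.48 thousand, so u = 72.49/1,478.48 = 4.90%.
After the first change, unemployed falls and employed rises by 26.50; labor force unchanged → E = 1,432.49, U = 45.99, labor force = 1,478.48 thousand.
After the second change, employed falls and unemployed rises by 19.06; labor force unchanged → E = 1,413.43, U = 65.05, labor force = 1,478.48 thousand.
New unemployment rate = 65.05 / 1,478.48 = 4.40%.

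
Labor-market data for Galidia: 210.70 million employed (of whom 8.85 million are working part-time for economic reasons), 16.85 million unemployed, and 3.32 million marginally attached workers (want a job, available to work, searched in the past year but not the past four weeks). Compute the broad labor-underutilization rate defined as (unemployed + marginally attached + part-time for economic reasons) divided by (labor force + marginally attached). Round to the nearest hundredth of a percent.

Broad underutilization rate ≈ 12.57%.

Labor force = 210.70 + 16.85 = 227.55 million.
Numerator = 16.85 + 3.32 + 8.85 = 29.02 million.
Denominator = 227.55 + 3.32 = 230.87 million.
Broad rate = 29.02 / 230.87 = 12.57%.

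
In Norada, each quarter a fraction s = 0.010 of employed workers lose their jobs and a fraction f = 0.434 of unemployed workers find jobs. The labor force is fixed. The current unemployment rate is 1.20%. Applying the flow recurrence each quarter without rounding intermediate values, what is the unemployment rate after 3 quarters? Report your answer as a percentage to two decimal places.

Unemployment rate after three quarters ≈ 2.07%.

With a fixed labor force, u_{t+1} = u_t + s·(1−u_t) − f·u_t = u_t·(1−s−f) + s.
Here 1−s−f = 0.556 and s = 0.010.
u_1 = 0.012000 × 0.556 + 0.010 = 0.016672.
u_2 = 0.016672 × 0.556 + 0.010 = 0.019270.
u_3 = 0.019270 × 0.556 + 0.010 = 0.020714.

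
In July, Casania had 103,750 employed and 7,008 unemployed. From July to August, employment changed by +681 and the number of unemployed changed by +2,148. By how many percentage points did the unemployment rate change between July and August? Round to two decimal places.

The unemployment rate changed by +1.73 percentage points.

July: labor force = 103,750 + 7,008 = 110,758; u = 7,008/110,758 = 6.33%.
August: labor force = 104,431 + 9,156 = 113,587; u = 9,156/113,587 = 8.06%.
Change = 8.06% − 6.33% = +1.73 pp.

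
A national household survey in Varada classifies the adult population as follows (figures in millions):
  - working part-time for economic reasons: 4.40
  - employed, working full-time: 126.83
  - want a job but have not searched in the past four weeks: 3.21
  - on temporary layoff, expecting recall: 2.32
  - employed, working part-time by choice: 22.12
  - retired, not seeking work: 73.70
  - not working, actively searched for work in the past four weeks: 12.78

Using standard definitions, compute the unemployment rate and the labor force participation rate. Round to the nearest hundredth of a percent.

Employed = 4.40 + 126.83 + 22.12 = 153.35 million (anyone who worked, including part-time for economic reasons, counts as employed).
Unemployed = 2.32 + 12.78 = 15.10 million (jobless and actively searching, or on temporary layoff).
Labor force = 153.35 + 15.10 = 168.45 million.
Not in labor force = 3.21 + 73.70 = 76.91 million (those not working and not actively searching are outside the labor force — including those who want a job but have given up searching).
Civilian working-age population = 168.45 + 76.91 = 245.36 million.
Unemployment rate = 15.10 / 168.45 = 8.96%.
Labor force participation rate = 168.45 / 245.36 = 68.65%.

Unemployment rate ≈ 8.96%; labor force participation rate ≈ 68.65%.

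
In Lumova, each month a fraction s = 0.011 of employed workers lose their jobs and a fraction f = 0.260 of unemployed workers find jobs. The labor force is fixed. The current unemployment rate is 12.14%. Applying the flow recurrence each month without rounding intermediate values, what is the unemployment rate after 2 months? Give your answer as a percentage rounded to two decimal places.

With a fixed labor force, u_{t+1} = u_t + s·(1−u_t) − f·u_t = u_t·(1−s−f) + s.
Here 1−s−f = 0.729 and s = 0.011.
u_1 = 0.121400 × 0.729 + 0.011 = 0.099501.
u_2 = 0.099501 × 0.729 + 0.011 = 0.083536.

Unemployment rate after two months ≈ 8.35%.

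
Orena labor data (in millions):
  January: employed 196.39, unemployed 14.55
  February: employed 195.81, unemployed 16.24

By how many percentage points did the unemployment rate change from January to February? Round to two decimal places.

January: labor force = 196.39 + 14.55 = 210.94; u = 14.55/210.94 = 6.90%.
February: labor force = 195.81 + 16.24 = 212.05; u = 16.24/212.05 = 7.66%.
Change = 7.66% − 6.90% = +0.76 pp.

The unemployment rate changed by +0.76 percentage points.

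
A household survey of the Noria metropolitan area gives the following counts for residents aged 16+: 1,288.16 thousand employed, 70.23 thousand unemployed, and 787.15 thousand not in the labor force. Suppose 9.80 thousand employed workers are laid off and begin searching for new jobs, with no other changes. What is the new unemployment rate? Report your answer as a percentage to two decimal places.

Initially, labor force = 1,288.16 + 70.23 = 1,358.39 thousand, so u = 70.23/1,358.39 = 5.17%.
After the change, employed falls and unemployed rises by 9.80; labor force unchanged → E = 1,278.36, U = 80.03, labor force = 1,358.39 thousand.
New unemployment rate = 80.03 / 1,358.39 = 5.89%.

New unemployment rate ≈ 5.89%.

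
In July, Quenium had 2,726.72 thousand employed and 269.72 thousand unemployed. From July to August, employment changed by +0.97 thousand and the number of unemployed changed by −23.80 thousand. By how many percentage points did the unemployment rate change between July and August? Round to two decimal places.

July: labor force = 2,726.72 + 269.72 = 2,996.44; u = 269.72/2,996.44 = 9.00%.
August: labor force = 2,727.69 + 245.92 = 2,973.61; u = 245.92/2,973.61 = 8.27%.
Change = 8.27% − 9.00% = −0.73 pp.

The unemployment rate changed by −0.73 percentage points.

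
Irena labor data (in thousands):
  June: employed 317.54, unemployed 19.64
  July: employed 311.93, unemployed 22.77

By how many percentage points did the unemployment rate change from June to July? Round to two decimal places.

June: labor force = 317.54 + 19.64 = 337.18; u = 19.64/337.18 = 5.82%.
July: labor force = 311.93 + 22.77 = 334.70; u = 22.77/334.70 = 6.80%.
Change = 6.80% − 5.82% = +0.98 pp.

The unemployment rate changed by +0.98 percentage points.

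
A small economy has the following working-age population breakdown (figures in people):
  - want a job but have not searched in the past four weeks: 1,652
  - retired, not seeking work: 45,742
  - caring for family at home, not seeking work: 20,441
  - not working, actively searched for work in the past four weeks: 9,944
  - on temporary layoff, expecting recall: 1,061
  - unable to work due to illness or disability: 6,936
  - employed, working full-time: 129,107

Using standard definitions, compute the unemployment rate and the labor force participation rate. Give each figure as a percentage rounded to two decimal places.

Employed = 129,107.
Unemployed = 9,944 + 1,061 = 11,005 (jobless and actively searching, or on temporary layoff).
Labor force = 129,107 + 11,005 = 140,112.
Not in labor force = 1,652 + 45,742 + 20,441 + 6,936 = 74,771 (those not working and not actively searching are outside the labor force — including those who want a job but have given up searching).
Civilian working-age population = 140,112 + 74,771 = 214,883.
Unemployment rate = 11,005 / 140,112 = 7.85%.
Labor force participation rate = 140,112 / 214,883 = 65.20%.

Unemployment rate ≈ 7.85%; labor force participation rate ≈ 65.20%.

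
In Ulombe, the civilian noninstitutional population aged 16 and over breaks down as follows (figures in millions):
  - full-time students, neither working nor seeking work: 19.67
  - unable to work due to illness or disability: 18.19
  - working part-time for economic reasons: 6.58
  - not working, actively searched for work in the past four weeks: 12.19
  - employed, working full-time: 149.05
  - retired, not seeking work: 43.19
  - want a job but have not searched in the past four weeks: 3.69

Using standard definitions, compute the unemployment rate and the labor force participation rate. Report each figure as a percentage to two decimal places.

Unemployment rate ≈ 7.26%; labor force participation rate ≈ 66.45%.

Employed = 6.58 + 149.05 = 155.63 million (anyone who worked, including part-time for economic reasons, counts as employed).
Unemployed = 12.19 million.
Labor force = 155.63 + 12.19 = 167.82 million.
Not in labor force = 19.67 + 18.19 + 43.19 + 3.69 = 84.74 million (those not working and not actively searching are outside the labor force — including those who want a job but have given up searching).
Civilian working-age population = 167.82 + 84.74 = 252.56 million.
Unemployment rate = 12.19 / 167.82 = 7.26%.
Labor force participation rate = 167.82 / 252.56 = 66.45%.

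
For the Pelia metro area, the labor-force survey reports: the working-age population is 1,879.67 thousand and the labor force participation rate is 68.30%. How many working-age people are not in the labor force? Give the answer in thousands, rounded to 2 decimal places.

About 595.86 thousand are not in the labor force.

Share not in the labor force = 1 − 0.6830 = 0.3170.
Not in labor force = 0.3170 × 1,879.67 ≈ 595.86 thousand.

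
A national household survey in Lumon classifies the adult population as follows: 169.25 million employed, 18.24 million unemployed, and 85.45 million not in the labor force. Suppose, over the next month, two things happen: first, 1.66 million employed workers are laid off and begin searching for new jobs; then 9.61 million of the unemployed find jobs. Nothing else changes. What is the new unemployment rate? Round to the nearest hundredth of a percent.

New unemployment rate ≈ 5.49%.

Initially, labor force = 169.25 + 18.24 = 187.49 million, so u = 18.24/187.49 = 9.73%.
After the first change, employed falls and unemployed rises by 1.66; labor force unchanged → E = 167.59, U = 19.90, labor force = 187.49 million.
After the second change, unemployed falls and employed rises by 9.61; labor force unchanged → E = 177.20, U = 10.29, labor force = 187.49 million.
New unemployment rate = 10.29 / 187.49 = 5.49%.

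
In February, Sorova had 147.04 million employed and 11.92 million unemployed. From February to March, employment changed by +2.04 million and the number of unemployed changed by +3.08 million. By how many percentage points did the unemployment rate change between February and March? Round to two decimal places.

February: labor force = 147.04 + 11.92 = 158.96; u = 11.92/158.96 = 7.50%.
March: labor force = 149.08 + 15.00 = 164.08; u = 15.00/164.08 = 9.14%.
Change = 9.14% − 7.50% = +1.64 pp.

The unemployment rate changed by +1.64 percentage points.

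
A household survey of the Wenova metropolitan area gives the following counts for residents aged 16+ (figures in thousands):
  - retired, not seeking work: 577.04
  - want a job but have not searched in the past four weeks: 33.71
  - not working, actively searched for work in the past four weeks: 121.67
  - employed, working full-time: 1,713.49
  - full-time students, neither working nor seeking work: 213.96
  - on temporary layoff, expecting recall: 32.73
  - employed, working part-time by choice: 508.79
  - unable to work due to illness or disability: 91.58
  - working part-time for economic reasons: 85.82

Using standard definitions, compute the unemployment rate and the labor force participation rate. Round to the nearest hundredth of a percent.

Employed = 1,713.49 + 508.79 + 85.82 = 2,308.10 thousand (anyone who worked, including part-time for economic reasons, counts as employed).
Unemployed = 121.67 + 32.73 = 154.40 thousand (jobless and actively searching, or on temporary layoff).
Labor force = 2,308.10 + 154.40 = 2,462.50 thousand.
Not in labor force = 577.04 + 33.71 + 213.96 + 91.58 = 916.29 thousand (those not working and not actively searching are outside the labor force — including those who want a job but have given up searching).
Civilian working-age population = 2,462.50 + 916.29 = 3,378.79 thousand.
Unemployment rate = 154.40 / 2,462.50 = 6.27%.
Labor force participation rate = 2,462.50 / 3,378.79 = 72.88%.

Unemployment rate ≈ 6.27%; labor force participation rate ≈ 72.88%.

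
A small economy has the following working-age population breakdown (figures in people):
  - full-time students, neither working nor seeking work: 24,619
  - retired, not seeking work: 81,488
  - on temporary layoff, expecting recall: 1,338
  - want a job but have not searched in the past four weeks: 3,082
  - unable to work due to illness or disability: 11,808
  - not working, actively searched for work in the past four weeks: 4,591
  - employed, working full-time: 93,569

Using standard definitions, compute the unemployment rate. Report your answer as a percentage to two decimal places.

Employed = 93,569.
Unemployed = 1,338 + 4,591 = 5,929 (jobless and actively searching, or on temporary layoff).
Labor force = 93,569 + 5,929 = 99,498.
Unemployment rate = 5,929 / 99,498 = 5.96%.

Unemployment rate ≈ 5.96%.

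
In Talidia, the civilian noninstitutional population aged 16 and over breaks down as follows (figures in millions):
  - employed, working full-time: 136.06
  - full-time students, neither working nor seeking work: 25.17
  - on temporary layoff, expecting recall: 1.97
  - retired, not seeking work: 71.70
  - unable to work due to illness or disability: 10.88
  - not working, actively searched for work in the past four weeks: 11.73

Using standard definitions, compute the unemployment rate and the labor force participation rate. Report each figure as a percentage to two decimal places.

Unemployment rate ≈ 9.15%; labor force participation rate ≈ 58.16%.

Employed = 136.06 million.
Unemployed = 1.97 + 11.73 = 13.70 million (jobless and actively searching, or on temporary layoff).
Labor force = 136.06 + 13.70 = 149.76 million.
Not in labor force = 25.17 + 71.70 + 10.88 = 107.75 million (those not working and not actively searching are outside the labor force).
Civilian working-age population = 149.76 + 107.75 = 257.51 million.
Unemployment rate = 13.70 / 149.76 = 9.15%.
Labor force participation rate = 149.76 / 257.51 = 58.16%.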